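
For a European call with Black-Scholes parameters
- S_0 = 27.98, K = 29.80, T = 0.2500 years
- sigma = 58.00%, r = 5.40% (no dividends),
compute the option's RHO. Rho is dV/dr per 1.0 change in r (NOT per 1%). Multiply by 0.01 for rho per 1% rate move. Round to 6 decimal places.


Answer: Rho = 2.764336

Derivation:
d1 = -0.0257531872; d2 = -0.3157531872
phi(d1) = 0.3988100078; exp(-qT) = 1.0000000000; exp(-rT) = 0.9865907163
N(d2) = 0.3760949264
Rho = K*T*exp(-rT)*N(d2) = 29.8000 * 0.2500 * 0.9865907163 * 0.3760949264 = 2.764336


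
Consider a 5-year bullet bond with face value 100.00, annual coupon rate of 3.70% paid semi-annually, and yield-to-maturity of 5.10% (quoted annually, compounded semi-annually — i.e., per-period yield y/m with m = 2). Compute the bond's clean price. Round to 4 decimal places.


Answer: Price = 93.8894

Derivation:
Coupon per period c = face * coupon_rate / m = 1.850000
Periods per year m = 2; per-period yield y/m = 0.025500
Number of cashflows N = 10
Cashflows (t years, CF_t, discount factor 1/(1+y/m)^(m*t), PV):
  t = 0.5000: CF_t = 1.850000, DF = 0.975134, PV = 1.803998
  t = 1.0000: CF_t = 1.850000, DF = 0.950886, PV = 1.759140
  t = 1.5000: CF_t = 1.850000, DF = 0.927242, PV = 1.715397
  t = 2.0000: CF_t = 1.850000, DF = 0.904185, PV = 1.672742
  t = 2.5000: CF_t = 1.850000, DF = 0.881702, PV = 1.631148
  t = 3.0000: CF_t = 1.850000, DF = 0.859777, PV = 1.590588
  t = 3.5000: CF_t = 1.850000, DF = 0.838398, PV = 1.551037
  t = 4.0000: CF_t = 1.850000, DF = 0.817551, PV = 1.512469
  t = 4.5000: CF_t = 1.850000, DF = 0.797222, PV = 1.474860
  t = 5.0000: CF_t = 101.850000, DF = 0.777398, PV = 79.177974
Price P = sum_t PV_t = 93.889354


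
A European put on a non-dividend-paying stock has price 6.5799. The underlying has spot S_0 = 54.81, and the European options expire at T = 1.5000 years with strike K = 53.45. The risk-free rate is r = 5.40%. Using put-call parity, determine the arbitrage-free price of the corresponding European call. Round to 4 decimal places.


Put-call parity: C - P = S_0 * exp(-qT) - K * exp(-rT).
S_0 * exp(-qT) = 54.8100 * 1.00000000 = 54.81000000
K * exp(-rT) = 53.4500 * 0.92219369 = 49.29125281
C = P + S*exp(-qT) - K*exp(-rT)
C = 6.5799 + 54.81000000 - 49.29125281 = 12.0986

Answer: Call price = 12.0986


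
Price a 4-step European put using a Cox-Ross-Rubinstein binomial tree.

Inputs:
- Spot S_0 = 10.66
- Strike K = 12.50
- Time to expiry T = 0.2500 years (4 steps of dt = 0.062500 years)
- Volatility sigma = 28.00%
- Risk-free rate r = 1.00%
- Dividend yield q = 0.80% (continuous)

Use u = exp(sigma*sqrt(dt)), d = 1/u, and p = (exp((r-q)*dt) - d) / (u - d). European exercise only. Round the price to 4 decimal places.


Answer: Price = V(0,0) = 1.9175

Derivation:
dt = T/N = 0.062500
u = exp(sigma*sqrt(dt)) = 1.072508; d = 1/u = 0.932394
p = (exp((r-q)*dt) - d) / (u - d) = 0.483399
Discount per step: exp(-r*dt) = 0.999375
Stock lattice S(k, i) with i counting down-moves:
  k=0: S(0,0) = 10.6600
  k=1: S(1,0) = 11.4329; S(1,1) = 9.9393
  k=2: S(2,0) = 12.2619; S(2,1) = 10.6600; S(2,2) = 9.2674
  k=3: S(3,0) = 13.1510; S(3,1) = 11.4329; S(3,2) = 9.9393; S(3,3) = 8.6408
  k=4: S(4,0) = 14.1046; S(4,1) = 12.2619; S(4,2) = 10.6600; S(4,3) = 9.2674; S(4,4) = 8.0567
Terminal payoffs V(N, i) = max(K - S_T, 0):
  V(4,0) = 0.000000; V(4,1) = 0.238081; V(4,2) = 1.840000; V(4,3) = 3.232641; V(4,4) = 4.443345
Backward induction: V(k, i) = exp(-r*dt) * [p * V(k+1, i) + (1-p) * V(k+1, i+1)].
  V(3,0) = exp(-r*dt) * [p*0.000000 + (1-p)*0.238081] = 0.122916
  V(3,1) = exp(-r*dt) * [p*0.238081 + (1-p)*1.840000] = 1.064968
  V(3,2) = exp(-r*dt) * [p*1.840000 + (1-p)*3.232641] = 2.557840
  V(3,3) = exp(-r*dt) * [p*3.232641 + (1-p)*4.443345] = 3.855681
  V(2,0) = exp(-r*dt) * [p*0.122916 + (1-p)*1.064968] = 0.609200
  V(2,1) = exp(-r*dt) * [p*1.064968 + (1-p)*2.557840] = 1.835039
  V(2,2) = exp(-r*dt) * [p*2.557840 + (1-p)*3.855681] = 3.226289
  V(1,0) = exp(-r*dt) * [p*0.609200 + (1-p)*1.835039] = 1.241693
  V(1,1) = exp(-r*dt) * [p*1.835039 + (1-p)*3.226289] = 2.552164
  V(0,0) = exp(-r*dt) * [p*1.241693 + (1-p)*2.552164] = 1.917485


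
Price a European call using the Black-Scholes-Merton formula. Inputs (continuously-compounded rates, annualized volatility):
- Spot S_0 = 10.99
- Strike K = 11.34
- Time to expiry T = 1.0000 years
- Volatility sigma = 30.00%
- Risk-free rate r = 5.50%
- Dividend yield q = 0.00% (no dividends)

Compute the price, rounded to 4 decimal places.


Answer: Price = 1.4275

Derivation:
d1 = (ln(S/K) + (r - q + 0.5*sigma^2) * T) / (sigma * sqrt(T)) = 0.22883157
d2 = d1 - sigma * sqrt(T) = -0.07116843
exp(-rT) = 0.94648515; exp(-qT) = 1.00000000
C = S_0 * exp(-qT) * N(d1) - K * exp(-rT) * N(d2)
N(d1) = 0.59050008; N(d2) = 0.47163185
C = 10.9900 * 1.00000000 * 0.59050008 - 11.3400 * 0.94648515 * 0.47163185 = 1.4275


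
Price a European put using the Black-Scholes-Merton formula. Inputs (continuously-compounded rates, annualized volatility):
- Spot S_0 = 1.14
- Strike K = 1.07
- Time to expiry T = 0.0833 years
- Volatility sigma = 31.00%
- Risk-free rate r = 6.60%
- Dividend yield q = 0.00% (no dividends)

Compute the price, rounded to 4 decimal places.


d1 = (ln(S/K) + (r - q + 0.5*sigma^2) * T) / (sigma * sqrt(T)) = 0.81445004
d2 = d1 - sigma * sqrt(T) = 0.72497865
exp(-rT) = 0.99451729; exp(-qT) = 1.00000000
P = K * exp(-rT) * N(-d2) - S_0 * exp(-qT) * N(-d1)
N(-d1) = 0.20769359; N(-d2) = 0.23423256
P = 1.0700 * 0.99451729 * 0.23423256 - 1.1400 * 1.00000000 * 0.20769359 = 0.0125

Answer: Price = 0.0125


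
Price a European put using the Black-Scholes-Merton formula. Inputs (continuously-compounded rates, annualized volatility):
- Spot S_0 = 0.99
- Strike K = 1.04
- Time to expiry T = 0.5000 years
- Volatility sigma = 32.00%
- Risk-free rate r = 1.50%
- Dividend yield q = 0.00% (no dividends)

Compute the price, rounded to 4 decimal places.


Answer: Price = 0.1137

Derivation:
d1 = (ln(S/K) + (r - q + 0.5*sigma^2) * T) / (sigma * sqrt(T)) = -0.07146662
d2 = d1 - sigma * sqrt(T) = -0.29774079
exp(-rT) = 0.99252805; exp(-qT) = 1.00000000
P = K * exp(-rT) * N(-d2) - S_0 * exp(-qT) * N(-d1)
N(-d1) = 0.52848680; N(-d2) = 0.61704949
P = 1.0400 * 0.99252805 * 0.61704949 - 0.9900 * 1.00000000 * 0.52848680 = 0.1137


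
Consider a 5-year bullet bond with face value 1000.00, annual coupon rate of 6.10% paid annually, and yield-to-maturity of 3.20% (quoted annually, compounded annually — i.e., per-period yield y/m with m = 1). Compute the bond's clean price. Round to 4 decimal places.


Answer: Price = 1132.0565

Derivation:
Coupon per period c = face * coupon_rate / m = 61.000000
Periods per year m = 1; per-period yield y/m = 0.032000
Number of cashflows N = 5
Cashflows (t years, CF_t, discount factor 1/(1+y/m)^(m*t), PV):
  t = 1.0000: CF_t = 61.000000, DF = 0.968992, PV = 59.108527
  t = 2.0000: CF_t = 61.000000, DF = 0.938946, PV = 57.275705
  t = 3.0000: CF_t = 61.000000, DF = 0.909831, PV = 55.499714
  t = 4.0000: CF_t = 61.000000, DF = 0.881620, PV = 53.778792
  t = 5.0000: CF_t = 1061.000000, DF = 0.854283, PV = 906.393740
Price P = sum_t PV_t = 1132.056478


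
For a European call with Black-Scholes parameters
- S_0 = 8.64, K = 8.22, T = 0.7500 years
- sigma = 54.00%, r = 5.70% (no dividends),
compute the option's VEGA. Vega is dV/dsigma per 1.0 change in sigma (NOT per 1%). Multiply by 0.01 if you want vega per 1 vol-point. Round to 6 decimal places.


d1 = 0.4317989272; d2 = -0.0358547909
phi(d1) = 0.3634317746; exp(-qT) = 1.0000000000; exp(-rT) = 0.9581508979
Vega = S * exp(-qT) * phi(d1) * sqrt(T) = 8.6400 * 1.0000000000 * 0.3634317746 * 0.8660254038 = 2.719364

Answer: Vega = 2.719364


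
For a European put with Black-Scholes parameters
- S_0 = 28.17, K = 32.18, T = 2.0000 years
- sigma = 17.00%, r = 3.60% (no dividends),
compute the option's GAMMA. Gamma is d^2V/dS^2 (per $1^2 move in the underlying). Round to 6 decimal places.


Answer: Gamma = 0.058380

Derivation:
d1 = -0.1338825983; d2 = -0.3742989039
phi(d1) = 0.3953828242; exp(-qT) = 1.0000000000; exp(-rT) = 0.9305308958
Gamma = exp(-qT) * phi(d1) / (S * sigma * sqrt(T)) = 1.0000000000 * 0.3953828242 / (28.1700 * 0.1700 * 1.4142135624) = 0.058380


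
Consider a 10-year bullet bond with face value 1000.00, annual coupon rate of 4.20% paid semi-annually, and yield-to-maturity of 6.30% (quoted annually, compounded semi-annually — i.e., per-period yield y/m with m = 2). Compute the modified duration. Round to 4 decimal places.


Coupon per period c = face * coupon_rate / m = 21.000000
Periods per year m = 2; per-period yield y/m = 0.031500
Number of cashflows N = 20
Cashflows (t years, CF_t, discount factor 1/(1+y/m)^(m*t), PV):
  t = 0.5000: CF_t = 21.000000, DF = 0.969462, PV = 20.358701
  t = 1.0000: CF_t = 21.000000, DF = 0.939856, PV = 19.736986
  t = 1.5000: CF_t = 21.000000, DF = 0.911155, PV = 19.134257
  t = 2.0000: CF_t = 21.000000, DF = 0.883330, PV = 18.549934
  t = 2.5000: CF_t = 21.000000, DF = 0.856355, PV = 17.983455
  t = 3.0000: CF_t = 21.000000, DF = 0.830204, PV = 17.434275
  t = 3.5000: CF_t = 21.000000, DF = 0.804851, PV = 16.901867
  t = 4.0000: CF_t = 21.000000, DF = 0.780272, PV = 16.385716
  t = 4.5000: CF_t = 21.000000, DF = 0.756444, PV = 15.885329
  t = 5.0000: CF_t = 21.000000, DF = 0.733344, PV = 15.400222
  t = 5.5000: CF_t = 21.000000, DF = 0.710949, PV = 14.929929
  t = 6.0000: CF_t = 21.000000, DF = 0.689238, PV = 14.473998
  t = 6.5000: CF_t = 21.000000, DF = 0.668190, PV = 14.031990
  t = 7.0000: CF_t = 21.000000, DF = 0.647785, PV = 13.603481
  t = 7.5000: CF_t = 21.000000, DF = 0.628003, PV = 13.188057
  t = 8.0000: CF_t = 21.000000, DF = 0.608825, PV = 12.785319
  t = 8.5000: CF_t = 21.000000, DF = 0.590232, PV = 12.394881
  t = 9.0000: CF_t = 21.000000, DF = 0.572208, PV = 12.016365
  t = 9.5000: CF_t = 21.000000, DF = 0.554734, PV = 11.649409
  t = 10.0000: CF_t = 1021.000000, DF = 0.537793, PV = 549.086917
Price P = sum_t PV_t = 845.931086
First compute Macaulay numerator sum_t t * PV_t:
  t * PV_t at t = 0.5000: 10.179350
  t * PV_t at t = 1.0000: 19.736986
  t * PV_t at t = 1.5000: 28.701385
  t * PV_t at t = 2.0000: 37.099868
  t * PV_t at t = 2.5000: 44.958638
  t * PV_t at t = 3.0000: 52.302826
  t * PV_t at t = 3.5000: 59.156533
  t * PV_t at t = 4.0000: 65.542866
  t * PV_t at t = 4.5000: 71.483979
  t * PV_t at t = 5.0000: 77.001108
  t * PV_t at t = 5.5000: 82.114609
  t * PV_t at t = 6.0000: 86.843988
  t * PV_t at t = 6.5000: 91.207937
  t * PV_t at t = 7.0000: 95.224364
  t * PV_t at t = 7.5000: 98.910426
  t * PV_t at t = 8.0000: 102.282554
  t * PV_t at t = 8.5000: 105.356485
  t * PV_t at t = 9.0000: 108.147285
  t * PV_t at t = 9.5000: 110.669382
  t * PV_t at t = 10.0000: 5490.869169
Macaulay duration D = 6837.789739 / 845.931086 = 8.083152
Modified duration = D / (1 + y/m) = 8.083152 / (1 + 0.031500) = 7.836309

Answer: Modified duration = 7.8363


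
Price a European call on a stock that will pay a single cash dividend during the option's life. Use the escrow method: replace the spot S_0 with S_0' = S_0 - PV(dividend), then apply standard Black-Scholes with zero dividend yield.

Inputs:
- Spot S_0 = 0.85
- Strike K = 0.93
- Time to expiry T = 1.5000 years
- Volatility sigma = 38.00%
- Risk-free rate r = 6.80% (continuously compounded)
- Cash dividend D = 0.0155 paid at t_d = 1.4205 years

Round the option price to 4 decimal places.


PV(D) = D * exp(-r * t_d) = 0.0155 * 0.90792455 = 0.01407283
S_0' = S_0 - PV(D) = 0.8500 - 0.01407283 = 0.83592717
d1 = (ln(S_0'/K) + (r + sigma^2/2)*T) / (sigma*sqrt(T)) = 0.22272502
d2 = d1 - sigma*sqrt(T) = -0.24267803
exp(-rT) = 0.90302955
N(d1) = 0.58812524; N(d2) = 0.40412741
C = S_0' * N(d1) - K * exp(-rT) * N(d2) = 0.83592717 * 0.58812524 - 0.9300 * 0.90302955 * 0.40412741 = 0.1522

Answer: Price = 0.1522


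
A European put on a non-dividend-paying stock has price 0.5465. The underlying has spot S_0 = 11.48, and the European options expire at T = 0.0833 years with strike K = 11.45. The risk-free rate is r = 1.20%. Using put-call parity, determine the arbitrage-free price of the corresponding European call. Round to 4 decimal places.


Answer: Call price = 0.5879

Derivation:
Put-call parity: C - P = S_0 * exp(-qT) - K * exp(-rT).
S_0 * exp(-qT) = 11.4800 * 1.00000000 = 11.48000000
K * exp(-rT) = 11.4500 * 0.99900090 = 11.43856030
C = P + S*exp(-qT) - K*exp(-rT)
C = 0.5465 + 11.48000000 - 11.43856030 = 0.5879


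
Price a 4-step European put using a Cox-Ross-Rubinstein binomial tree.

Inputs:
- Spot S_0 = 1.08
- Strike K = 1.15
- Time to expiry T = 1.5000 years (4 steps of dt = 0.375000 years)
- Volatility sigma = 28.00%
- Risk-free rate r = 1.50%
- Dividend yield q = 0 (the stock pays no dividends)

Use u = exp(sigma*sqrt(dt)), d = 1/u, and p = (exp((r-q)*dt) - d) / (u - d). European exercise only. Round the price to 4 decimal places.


Answer: Price = V(0,0) = 0.1746

Derivation:
dt = T/N = 0.375000
u = exp(sigma*sqrt(dt)) = 1.187042; d = 1/u = 0.842430
p = (exp((r-q)*dt) - d) / (u - d) = 0.473607
Discount per step: exp(-r*dt) = 0.994391
Stock lattice S(k, i) with i counting down-moves:
  k=0: S(0,0) = 1.0800
  k=1: S(1,0) = 1.2820; S(1,1) = 0.9098
  k=2: S(2,0) = 1.5218; S(2,1) = 1.0800; S(2,2) = 0.7665
  k=3: S(3,0) = 1.8064; S(3,1) = 1.2820; S(3,2) = 0.9098; S(3,3) = 0.6457
  k=4: S(4,0) = 2.1443; S(4,1) = 1.5218; S(4,2) = 1.0800; S(4,3) = 0.7665; S(4,4) = 0.5440
Terminal payoffs V(N, i) = max(K - S_T, 0):
  V(4,0) = 0.000000; V(4,1) = 0.000000; V(4,2) = 0.070000; V(4,3) = 0.383536; V(4,4) = 0.606049
Backward induction: V(k, i) = exp(-r*dt) * [p * V(k+1, i) + (1-p) * V(k+1, i+1)].
  V(3,0) = exp(-r*dt) * [p*0.000000 + (1-p)*0.000000] = 0.000000
  V(3,1) = exp(-r*dt) * [p*0.000000 + (1-p)*0.070000] = 0.036641
  V(3,2) = exp(-r*dt) * [p*0.070000 + (1-p)*0.383536] = 0.233725
  V(3,3) = exp(-r*dt) * [p*0.383536 + (1-p)*0.606049] = 0.497857
  V(2,0) = exp(-r*dt) * [p*0.000000 + (1-p)*0.036641] = 0.019179
  V(2,1) = exp(-r*dt) * [p*0.036641 + (1-p)*0.233725] = 0.139597
  V(2,2) = exp(-r*dt) * [p*0.233725 + (1-p)*0.497857] = 0.370671
  V(1,0) = exp(-r*dt) * [p*0.019179 + (1-p)*0.139597] = 0.082103
  V(1,1) = exp(-r*dt) * [p*0.139597 + (1-p)*0.370671] = 0.259767
  V(0,0) = exp(-r*dt) * [p*0.082103 + (1-p)*0.259767] = 0.174639


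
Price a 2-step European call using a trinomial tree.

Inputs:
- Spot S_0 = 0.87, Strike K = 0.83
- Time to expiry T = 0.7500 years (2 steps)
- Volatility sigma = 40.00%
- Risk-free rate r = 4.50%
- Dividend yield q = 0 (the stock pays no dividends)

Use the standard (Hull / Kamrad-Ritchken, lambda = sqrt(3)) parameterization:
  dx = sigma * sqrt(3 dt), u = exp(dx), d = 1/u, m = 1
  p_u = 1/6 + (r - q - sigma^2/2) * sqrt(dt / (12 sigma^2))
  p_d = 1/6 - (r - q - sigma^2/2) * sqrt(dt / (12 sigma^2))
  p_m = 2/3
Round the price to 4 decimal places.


Answer: Price = V(0,0) = 0.1433

Derivation:
dt = T/N = 0.375000; dx = sigma*sqrt(3*dt) = 0.424264
u = exp(dx) = 1.528465; d = 1/u = 0.654251
p_u = 0.151199, p_m = 0.666667, p_d = 0.182135
Discount per step: exp(-r*dt) = 0.983267
Stock lattice S(k, j) with j the centered position index:
  k=0: S(0,+0) = 0.8700
  k=1: S(1,-1) = 0.5692; S(1,+0) = 0.8700; S(1,+1) = 1.3298
  k=2: S(2,-2) = 0.3724; S(2,-1) = 0.5692; S(2,+0) = 0.8700; S(2,+1) = 1.3298; S(2,+2) = 2.0325
Terminal payoffs V(N, j) = max(S_T - K, 0):
  V(2,-2) = 0.000000; V(2,-1) = 0.000000; V(2,+0) = 0.040000; V(2,+1) = 0.499765; V(2,+2) = 1.202499
Backward induction: V(k, j) = exp(-r*dt) * [p_u * V(k+1, j+1) + p_m * V(k+1, j) + p_d * V(k+1, j-1)]
  V(1,-1) = exp(-r*dt) * [p_u*0.040000 + p_m*0.000000 + p_d*0.000000] = 0.005947
  V(1,+0) = exp(-r*dt) * [p_u*0.499765 + p_m*0.040000 + p_d*0.000000] = 0.100520
  V(1,+1) = exp(-r*dt) * [p_u*1.202499 + p_m*0.499765 + p_d*0.040000] = 0.513539
  V(0,+0) = exp(-r*dt) * [p_u*0.513539 + p_m*0.100520 + p_d*0.005947] = 0.143304


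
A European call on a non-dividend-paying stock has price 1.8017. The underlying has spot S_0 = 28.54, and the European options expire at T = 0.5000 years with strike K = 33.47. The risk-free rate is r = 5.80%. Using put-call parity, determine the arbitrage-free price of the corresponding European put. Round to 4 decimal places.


Put-call parity: C - P = S_0 * exp(-qT) - K * exp(-rT).
S_0 * exp(-qT) = 28.5400 * 1.00000000 = 28.54000000
K * exp(-rT) = 33.4700 * 0.97141646 = 32.51330907
P = C - S*exp(-qT) + K*exp(-rT)
P = 1.8017 - 28.54000000 + 32.51330907 = 5.7750

Answer: Put price = 5.7750


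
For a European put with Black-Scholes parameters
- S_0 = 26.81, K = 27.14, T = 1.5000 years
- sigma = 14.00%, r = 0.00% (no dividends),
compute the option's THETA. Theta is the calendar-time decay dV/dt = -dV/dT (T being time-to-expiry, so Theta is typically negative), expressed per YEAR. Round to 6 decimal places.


Answer: Theta = -0.611244

Derivation:
d1 = 0.0143837411; d2 = -0.1570805409
phi(d1) = 0.3989010136; exp(-qT) = 1.0000000000; exp(-rT) = 1.0000000000
Theta = -S*exp(-qT)*phi(d1)*sigma/(2*sqrt(T)) + r*K*exp(-rT)*N(-d2) - q*S*exp(-qT)*N(-d1)
N(-d1) = 0.4942619154; N(-d2) = 0.5624093133; sqrt(T) = 1.2247448714
Term 1 = -26.8100 * 1.0000000000 * 0.3989010136 * 0.1400 / (2 * 1.2247448714) = -0.6112436555
Term 2 = 0.0000 * 27.1400 * 1.0000000000 * 0.5624093133 = 0.0000000000
Term 3 = 0 (no dividend yield, q = 0)
Theta = -0.6112436555 + (0.0000000000) + (0.0000000000) = -0.611244


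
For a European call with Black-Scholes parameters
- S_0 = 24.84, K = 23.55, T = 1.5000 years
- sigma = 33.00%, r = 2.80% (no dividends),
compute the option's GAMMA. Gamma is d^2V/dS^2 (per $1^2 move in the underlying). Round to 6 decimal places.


Answer: Gamma = 0.036104

Derivation:
d1 = 0.4379500524; d2 = 0.0337842449
phi(d1) = 0.3624609055; exp(-qT) = 1.0000000000; exp(-rT) = 0.9588697806
Gamma = exp(-qT) * phi(d1) / (S * sigma * sqrt(T)) = 1.0000000000 * 0.3624609055 / (24.8400 * 0.3300 * 1.2247448714) = 0.036104


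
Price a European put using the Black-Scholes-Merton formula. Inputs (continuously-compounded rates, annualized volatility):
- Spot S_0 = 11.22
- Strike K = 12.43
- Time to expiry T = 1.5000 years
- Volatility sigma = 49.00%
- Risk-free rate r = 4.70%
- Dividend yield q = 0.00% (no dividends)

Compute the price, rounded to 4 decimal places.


d1 = (ln(S/K) + (r - q + 0.5*sigma^2) * T) / (sigma * sqrt(T)) = 0.24688190
d2 = d1 - sigma * sqrt(T) = -0.35324309
exp(-rT) = 0.93192774; exp(-qT) = 1.00000000
P = K * exp(-rT) * N(-d2) - S_0 * exp(-qT) * N(-d1)
N(-d1) = 0.40249981; N(-d2) = 0.63804690
P = 12.4300 * 0.93192774 * 0.63804690 - 11.2200 * 1.00000000 * 0.40249981 = 2.8750

Answer: Price = 2.8750


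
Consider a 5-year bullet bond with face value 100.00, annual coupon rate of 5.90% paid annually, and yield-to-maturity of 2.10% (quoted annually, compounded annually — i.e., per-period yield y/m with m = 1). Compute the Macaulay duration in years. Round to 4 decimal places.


Coupon per period c = face * coupon_rate / m = 5.900000
Periods per year m = 1; per-period yield y/m = 0.021000
Number of cashflows N = 5
Cashflows (t years, CF_t, discount factor 1/(1+y/m)^(m*t), PV):
  t = 1.0000: CF_t = 5.900000, DF = 0.979432, PV = 5.778648
  t = 2.0000: CF_t = 5.900000, DF = 0.959287, PV = 5.659793
  t = 3.0000: CF_t = 5.900000, DF = 0.939556, PV = 5.543382
  t = 4.0000: CF_t = 5.900000, DF = 0.920231, PV = 5.429365
  t = 5.0000: CF_t = 105.900000, DF = 0.901304, PV = 95.448092
Price P = sum_t PV_t = 117.859280
Macaulay numerator sum_t t * PV_t:
  t * PV_t at t = 1.0000: 5.778648
  t * PV_t at t = 2.0000: 11.319585
  t * PV_t at t = 3.0000: 16.630145
  t * PV_t at t = 4.0000: 21.717460
  t * PV_t at t = 5.0000: 477.240458
Macaulay duration D = (sum_t t * PV_t) / P = 532.686297 / 117.859280 = 4.519681

Answer: Macaulay duration = 4.5197 years


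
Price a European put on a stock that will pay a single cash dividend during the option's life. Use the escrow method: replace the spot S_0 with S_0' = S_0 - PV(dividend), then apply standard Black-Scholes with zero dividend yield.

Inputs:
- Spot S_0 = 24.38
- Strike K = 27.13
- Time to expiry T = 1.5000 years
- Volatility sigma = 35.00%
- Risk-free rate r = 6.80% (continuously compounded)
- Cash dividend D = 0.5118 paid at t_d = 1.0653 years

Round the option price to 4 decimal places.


PV(D) = D * exp(-r * t_d) = 0.5118 * 0.93012118 = 0.47603602
S_0' = S_0 - PV(D) = 24.3800 - 0.47603602 = 23.90396398
d1 = (ln(S_0'/K) + (r + sigma^2/2)*T) / (sigma*sqrt(T)) = 0.15695205
d2 = d1 - sigma*sqrt(T) = -0.27170866
exp(-rT) = 0.90302955
N(-d1) = 0.43764132; N(-d2) = 0.60707698
P = K * exp(-rT) * N(-d2) - S_0' * N(-d1) = 27.1300 * 0.90302955 * 0.60707698 - 23.90396398 * 0.43764132 = 4.4115

Answer: Price = 4.4115


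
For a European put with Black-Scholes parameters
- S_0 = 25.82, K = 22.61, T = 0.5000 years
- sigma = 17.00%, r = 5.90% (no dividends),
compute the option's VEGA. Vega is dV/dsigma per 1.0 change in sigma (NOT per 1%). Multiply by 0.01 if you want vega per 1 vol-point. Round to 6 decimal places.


d1 = 1.4099051951; d2 = 1.2896970423
phi(d1) = 0.1476582403; exp(-qT) = 1.0000000000; exp(-rT) = 0.9709308776
Vega = S * exp(-qT) * phi(d1) * sqrt(T) = 25.8200 * 1.0000000000 * 0.1476582403 * 0.7071067812 = 2.695870

Answer: Vega = 2.695870


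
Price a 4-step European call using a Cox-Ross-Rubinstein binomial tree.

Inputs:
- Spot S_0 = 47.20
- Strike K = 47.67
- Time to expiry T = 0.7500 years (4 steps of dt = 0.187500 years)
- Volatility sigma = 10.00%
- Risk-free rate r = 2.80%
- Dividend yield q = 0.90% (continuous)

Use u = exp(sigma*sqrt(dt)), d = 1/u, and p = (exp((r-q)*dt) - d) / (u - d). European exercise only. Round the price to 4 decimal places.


dt = T/N = 0.187500
u = exp(sigma*sqrt(dt)) = 1.044252; d = 1/u = 0.957623
p = (exp((r-q)*dt) - d) / (u - d) = 0.530373
Discount per step: exp(-r*dt) = 0.994764
Stock lattice S(k, i) with i counting down-moves:
  k=0: S(0,0) = 47.2000
  k=1: S(1,0) = 49.2887; S(1,1) = 45.1998
  k=2: S(2,0) = 51.4699; S(2,1) = 47.2000; S(2,2) = 43.2844
  k=3: S(3,0) = 53.7475; S(3,1) = 49.2887; S(3,2) = 45.1998; S(3,3) = 41.4501
  k=4: S(4,0) = 56.1260; S(4,1) = 51.4699; S(4,2) = 47.2000; S(4,3) = 43.2844; S(4,4) = 39.6936
Terminal payoffs V(N, i) = max(S_T - K, 0):
  V(4,0) = 8.455989; V(4,1) = 3.799862; V(4,2) = 0.000000; V(4,3) = 0.000000; V(4,4) = 0.000000
Backward induction: V(k, i) = exp(-r*dt) * [p * V(k+1, i) + (1-p) * V(k+1, i+1)].
  V(3,0) = exp(-r*dt) * [p*8.455989 + (1-p)*3.799862] = 6.236519
  V(3,1) = exp(-r*dt) * [p*3.799862 + (1-p)*0.000000] = 2.004792
  V(3,2) = exp(-r*dt) * [p*0.000000 + (1-p)*0.000000] = 0.000000
  V(3,3) = exp(-r*dt) * [p*0.000000 + (1-p)*0.000000] = 0.000000
  V(2,0) = exp(-r*dt) * [p*6.236519 + (1-p)*2.004792] = 4.226936
  V(2,1) = exp(-r*dt) * [p*2.004792 + (1-p)*0.000000] = 1.057720
  V(2,2) = exp(-r*dt) * [p*0.000000 + (1-p)*0.000000] = 0.000000
  V(1,0) = exp(-r*dt) * [p*4.226936 + (1-p)*1.057720] = 2.724247
  V(1,1) = exp(-r*dt) * [p*1.057720 + (1-p)*0.000000] = 0.558049
  V(0,0) = exp(-r*dt) * [p*2.724247 + (1-p)*0.558049] = 1.698004

Answer: Price = V(0,0) = 1.6980


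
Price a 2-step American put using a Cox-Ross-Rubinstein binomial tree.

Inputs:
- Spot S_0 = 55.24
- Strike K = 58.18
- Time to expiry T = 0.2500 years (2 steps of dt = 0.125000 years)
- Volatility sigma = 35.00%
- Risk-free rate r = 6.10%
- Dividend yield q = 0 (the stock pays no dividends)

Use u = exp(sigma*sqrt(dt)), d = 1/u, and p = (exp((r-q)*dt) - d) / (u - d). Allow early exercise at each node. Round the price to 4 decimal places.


Answer: Price = V(0,0) = 5.3735

Derivation:
dt = T/N = 0.125000
u = exp(sigma*sqrt(dt)) = 1.131726; d = 1/u = 0.883606
p = (exp((r-q)*dt) - d) / (u - d) = 0.499952
Discount per step: exp(-r*dt) = 0.992404
Stock lattice S(k, i) with i counting down-moves:
  k=0: S(0,0) = 55.2400
  k=1: S(1,0) = 62.5165; S(1,1) = 48.8104
  k=2: S(2,0) = 70.7516; S(2,1) = 55.2400; S(2,2) = 43.1292
Terminal payoffs V(N, i) = max(K - S_T, 0):
  V(2,0) = 0.000000; V(2,1) = 2.940000; V(2,2) = 15.050813
Backward induction: V(k, i) = exp(-r*dt) * [p * V(k+1, i) + (1-p) * V(k+1, i+1)]; then take max(V_cont, immediate exercise) for American.
  V(1,0) = exp(-r*dt) * [p*0.000000 + (1-p)*2.940000] = 1.458974; exercise = 0.000000; V(1,0) = max -> 1.458974
  V(1,1) = exp(-r*dt) * [p*2.940000 + (1-p)*15.050813] = 8.927653; exercise = 9.369588; V(1,1) = max -> 9.369588
  V(0,0) = exp(-r*dt) * [p*1.458974 + (1-p)*9.369588] = 5.373530; exercise = 2.940000; V(0,0) = max -> 5.373530


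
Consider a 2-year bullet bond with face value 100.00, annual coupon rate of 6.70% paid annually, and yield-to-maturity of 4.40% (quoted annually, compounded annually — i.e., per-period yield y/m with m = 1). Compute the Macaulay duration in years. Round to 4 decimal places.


Answer: Macaulay duration = 1.9385 years

Derivation:
Coupon per period c = face * coupon_rate / m = 6.700000
Periods per year m = 1; per-period yield y/m = 0.044000
Number of cashflows N = 2
Cashflows (t years, CF_t, discount factor 1/(1+y/m)^(m*t), PV):
  t = 1.0000: CF_t = 6.700000, DF = 0.957854, PV = 6.417625
  t = 2.0000: CF_t = 106.700000, DF = 0.917485, PV = 97.895656
Price P = sum_t PV_t = 104.313281
Macaulay numerator sum_t t * PV_t:
  t * PV_t at t = 1.0000: 6.417625
  t * PV_t at t = 2.0000: 195.791313
Macaulay duration D = (sum_t t * PV_t) / P = 202.208937 / 104.313281 = 1.938477


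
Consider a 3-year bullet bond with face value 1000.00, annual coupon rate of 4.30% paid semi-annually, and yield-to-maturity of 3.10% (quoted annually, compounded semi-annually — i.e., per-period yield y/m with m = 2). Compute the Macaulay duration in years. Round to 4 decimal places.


Answer: Macaulay duration = 2.8495 years

Derivation:
Coupon per period c = face * coupon_rate / m = 21.500000
Periods per year m = 2; per-period yield y/m = 0.015500
Number of cashflows N = 6
Cashflows (t years, CF_t, discount factor 1/(1+y/m)^(m*t), PV):
  t = 0.5000: CF_t = 21.500000, DF = 0.984737, PV = 21.171837
  t = 1.0000: CF_t = 21.500000, DF = 0.969706, PV = 20.848682
  t = 1.5000: CF_t = 21.500000, DF = 0.954905, PV = 20.530460
  t = 2.0000: CF_t = 21.500000, DF = 0.940330, PV = 20.217095
  t = 2.5000: CF_t = 21.500000, DF = 0.925977, PV = 19.908513
  t = 3.0000: CF_t = 1021.500000, DF = 0.911844, PV = 931.448407
Price P = sum_t PV_t = 1034.124994
Macaulay numerator sum_t t * PV_t:
  t * PV_t at t = 0.5000: 10.585918
  t * PV_t at t = 1.0000: 20.848682
  t * PV_t at t = 1.5000: 30.795690
  t * PV_t at t = 2.0000: 40.434190
  t * PV_t at t = 2.5000: 49.771282
  t * PV_t at t = 3.0000: 2794.345222
Macaulay duration D = (sum_t t * PV_t) / P = 2946.780984 / 1034.124994 = 2.849540


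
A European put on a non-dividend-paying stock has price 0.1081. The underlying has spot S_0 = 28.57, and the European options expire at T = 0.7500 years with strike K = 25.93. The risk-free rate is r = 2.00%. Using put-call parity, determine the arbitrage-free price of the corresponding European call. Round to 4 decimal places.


Put-call parity: C - P = S_0 * exp(-qT) - K * exp(-rT).
S_0 * exp(-qT) = 28.5700 * 1.00000000 = 28.57000000
K * exp(-rT) = 25.9300 * 0.98511194 = 25.54395259
C = P + S*exp(-qT) - K*exp(-rT)
C = 0.1081 + 28.57000000 - 25.54395259 = 3.1341

Answer: Call price = 3.1341


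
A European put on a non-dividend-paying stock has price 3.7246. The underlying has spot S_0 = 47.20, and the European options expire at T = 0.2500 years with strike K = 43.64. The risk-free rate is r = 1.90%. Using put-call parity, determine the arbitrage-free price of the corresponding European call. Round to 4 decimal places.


Answer: Call price = 7.4914

Derivation:
Put-call parity: C - P = S_0 * exp(-qT) - K * exp(-rT).
S_0 * exp(-qT) = 47.2000 * 1.00000000 = 47.20000000
K * exp(-rT) = 43.6400 * 0.99526126 = 43.43320154
C = P + S*exp(-qT) - K*exp(-rT)
C = 3.7246 + 47.20000000 - 43.43320154 = 7.4914


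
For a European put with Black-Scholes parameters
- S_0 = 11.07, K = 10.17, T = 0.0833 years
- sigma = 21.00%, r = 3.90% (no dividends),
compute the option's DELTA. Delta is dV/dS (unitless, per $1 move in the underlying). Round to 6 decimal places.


Answer: Delta = -0.069042

Derivation:
d1 = 1.4829651328; d2 = 1.4223554801
phi(d1) = 0.1328504359; exp(-qT) = 1.0000000000; exp(-rT) = 0.9967565713
N(-d1) = 0.0690418374
Delta = -exp(-qT) * N(-d1) = -1.0000000000 * 0.0690418374 = -0.069042


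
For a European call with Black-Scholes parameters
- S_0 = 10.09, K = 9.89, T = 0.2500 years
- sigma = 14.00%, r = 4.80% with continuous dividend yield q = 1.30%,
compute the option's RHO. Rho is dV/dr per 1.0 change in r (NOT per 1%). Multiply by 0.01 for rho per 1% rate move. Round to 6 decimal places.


d1 = 0.4460098390; d2 = 0.3760098390
phi(d1) = 0.3611720211; exp(-qT) = 0.9967552755; exp(-rT) = 0.9880717129
N(d2) = 0.6465452093
Rho = K*T*exp(-rT)*N(d2) = 9.8900 * 0.2500 * 0.9880717129 * 0.6465452093 = 1.579515

Answer: Rho = 1.579515


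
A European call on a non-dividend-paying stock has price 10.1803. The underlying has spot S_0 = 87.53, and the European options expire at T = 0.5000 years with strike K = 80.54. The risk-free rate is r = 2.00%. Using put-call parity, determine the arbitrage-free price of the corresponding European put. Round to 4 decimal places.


Put-call parity: C - P = S_0 * exp(-qT) - K * exp(-rT).
S_0 * exp(-qT) = 87.5300 * 1.00000000 = 87.53000000
K * exp(-rT) = 80.5400 * 0.99004983 = 79.73861361
P = C - S*exp(-qT) + K*exp(-rT)
P = 10.1803 - 87.53000000 + 79.73861361 = 2.3889

Answer: Put price = 2.3889


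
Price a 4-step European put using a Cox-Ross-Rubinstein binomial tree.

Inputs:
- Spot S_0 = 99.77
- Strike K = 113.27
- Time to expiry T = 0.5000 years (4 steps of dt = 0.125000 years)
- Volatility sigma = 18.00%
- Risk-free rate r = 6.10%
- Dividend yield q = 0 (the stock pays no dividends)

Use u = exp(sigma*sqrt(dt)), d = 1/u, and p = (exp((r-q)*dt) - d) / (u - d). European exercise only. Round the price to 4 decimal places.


dt = T/N = 0.125000
u = exp(sigma*sqrt(dt)) = 1.065708; d = 1/u = 0.938343
p = (exp((r-q)*dt) - d) / (u - d) = 0.544192
Discount per step: exp(-r*dt) = 0.992404
Stock lattice S(k, i) with i counting down-moves:
  k=0: S(0,0) = 99.7700
  k=1: S(1,0) = 106.3257; S(1,1) = 93.6185
  k=2: S(2,0) = 113.3122; S(2,1) = 99.7700; S(2,2) = 87.8463
  k=3: S(3,0) = 120.7577; S(3,1) = 106.3257; S(3,2) = 93.6185; S(3,3) = 82.4299
  k=4: S(4,0) = 128.6925; S(4,1) = 113.3122; S(4,2) = 99.7700; S(4,3) = 87.8463; S(4,4) = 77.3476
Terminal payoffs V(N, i) = max(K - S_T, 0):
  V(4,0) = 0.000000; V(4,1) = 0.000000; V(4,2) = 13.500000; V(4,3) = 25.423733; V(4,4) = 35.922435
Backward induction: V(k, i) = exp(-r*dt) * [p * V(k+1, i) + (1-p) * V(k+1, i+1)].
  V(3,0) = exp(-r*dt) * [p*0.000000 + (1-p)*0.000000] = 0.000000
  V(3,1) = exp(-r*dt) * [p*0.000000 + (1-p)*13.500000] = 6.106673
  V(3,2) = exp(-r*dt) * [p*13.500000 + (1-p)*25.423733] = 18.791109
  V(3,3) = exp(-r*dt) * [p*25.423733 + (1-p)*35.922435] = 29.979662
  V(2,0) = exp(-r*dt) * [p*0.000000 + (1-p)*6.106673] = 2.762330
  V(2,1) = exp(-r*dt) * [p*6.106673 + (1-p)*18.791109] = 11.798042
  V(2,2) = exp(-r*dt) * [p*18.791109 + (1-p)*29.979662] = 23.709470
  V(1,0) = exp(-r*dt) * [p*2.762330 + (1-p)*11.798042] = 6.828617
  V(1,1) = exp(-r*dt) * [p*11.798042 + (1-p)*23.709470] = 17.096513
  V(0,0) = exp(-r*dt) * [p*6.828617 + (1-p)*17.096513] = 11.421390

Answer: Price = V(0,0) = 11.4214


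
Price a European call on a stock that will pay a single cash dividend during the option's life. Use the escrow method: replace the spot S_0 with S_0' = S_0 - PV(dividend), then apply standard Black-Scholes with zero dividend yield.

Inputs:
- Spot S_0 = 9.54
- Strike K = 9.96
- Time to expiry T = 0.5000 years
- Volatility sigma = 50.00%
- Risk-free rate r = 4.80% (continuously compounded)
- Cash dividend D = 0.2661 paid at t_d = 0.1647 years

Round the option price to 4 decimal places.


Answer: Price = 1.1208

Derivation:
PV(D) = D * exp(-r * t_d) = 0.2661 * 0.99212557 = 0.26400461
S_0' = S_0 - PV(D) = 9.5400 - 0.26400461 = 9.27599539
d1 = (ln(S_0'/K) + (r + sigma^2/2)*T) / (sigma*sqrt(T)) = 0.04342442
d2 = d1 - sigma*sqrt(T) = -0.31012897
exp(-rT) = 0.97628571
N(d1) = 0.51731839; N(d2) = 0.37823144
C = S_0' * N(d1) - K * exp(-rT) * N(d2) = 9.27599539 * 0.51731839 - 9.9600 * 0.97628571 * 0.37823144 = 1.1208


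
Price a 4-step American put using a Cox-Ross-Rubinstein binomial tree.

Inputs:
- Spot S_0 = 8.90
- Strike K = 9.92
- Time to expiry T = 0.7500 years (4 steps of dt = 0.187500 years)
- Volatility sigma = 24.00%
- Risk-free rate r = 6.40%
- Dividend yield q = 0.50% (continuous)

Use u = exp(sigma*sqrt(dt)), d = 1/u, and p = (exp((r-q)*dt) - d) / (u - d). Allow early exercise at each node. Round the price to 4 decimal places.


dt = T/N = 0.187500
u = exp(sigma*sqrt(dt)) = 1.109515; d = 1/u = 0.901295
p = (exp((r-q)*dt) - d) / (u - d) = 0.527466
Discount per step: exp(-r*dt) = 0.988072
Stock lattice S(k, i) with i counting down-moves:
  k=0: S(0,0) = 8.9000
  k=1: S(1,0) = 9.8747; S(1,1) = 8.0215
  k=2: S(2,0) = 10.9561; S(2,1) = 8.9000; S(2,2) = 7.2298
  k=3: S(3,0) = 12.1560; S(3,1) = 9.8747; S(3,2) = 8.0215; S(3,3) = 6.5161
  k=4: S(4,0) = 13.4872; S(4,1) = 10.9561; S(4,2) = 8.9000; S(4,3) = 7.2298; S(4,4) = 5.8730
Terminal payoffs V(N, i) = max(K - S_T, 0):
  V(4,0) = 0.000000; V(4,1) = 0.000000; V(4,2) = 1.020000; V(4,3) = 2.690245; V(4,4) = 4.047038
Backward induction: V(k, i) = exp(-r*dt) * [p * V(k+1, i) + (1-p) * V(k+1, i+1)]; then take max(V_cont, immediate exercise) for American.
  V(3,0) = exp(-r*dt) * [p*0.000000 + (1-p)*0.000000] = 0.000000; exercise = 0.000000; V(3,0) = max -> 0.000000
  V(3,1) = exp(-r*dt) * [p*0.000000 + (1-p)*1.020000] = 0.476235; exercise = 0.045316; V(3,1) = max -> 0.476235
  V(3,2) = exp(-r*dt) * [p*1.020000 + (1-p)*2.690245] = 1.787666; exercise = 1.898478; V(3,2) = max -> 1.898478
  V(3,3) = exp(-r*dt) * [p*2.690245 + (1-p)*4.047038] = 3.291638; exercise = 3.403860; V(3,3) = max -> 3.403860
  V(2,0) = exp(-r*dt) * [p*0.000000 + (1-p)*0.476235] = 0.222353; exercise = 0.000000; V(2,0) = max -> 0.222353
  V(2,1) = exp(-r*dt) * [p*0.476235 + (1-p)*1.898478] = 1.134595; exercise = 1.020000; V(2,1) = max -> 1.134595
  V(2,2) = exp(-r*dt) * [p*1.898478 + (1-p)*3.403860] = 2.578691; exercise = 2.690245; V(2,2) = max -> 2.690245
  V(1,0) = exp(-r*dt) * [p*0.222353 + (1-p)*1.134595] = 0.645624; exercise = 0.045316; V(1,0) = max -> 0.645624
  V(1,1) = exp(-r*dt) * [p*1.134595 + (1-p)*2.690245] = 1.847390; exercise = 1.898478; V(1,1) = max -> 1.898478
  V(0,0) = exp(-r*dt) * [p*0.645624 + (1-p)*1.898478] = 1.222877; exercise = 1.020000; V(0,0) = max -> 1.222877

Answer: Price = V(0,0) = 1.2229


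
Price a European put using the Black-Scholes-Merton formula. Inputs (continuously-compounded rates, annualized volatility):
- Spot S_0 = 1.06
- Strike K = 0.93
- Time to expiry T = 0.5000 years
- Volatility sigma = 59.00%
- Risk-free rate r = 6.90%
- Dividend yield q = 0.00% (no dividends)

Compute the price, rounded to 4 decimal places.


d1 = (ln(S/K) + (r - q + 0.5*sigma^2) * T) / (sigma * sqrt(T)) = 0.60491092
d2 = d1 - sigma * sqrt(T) = 0.18771792
exp(-rT) = 0.96608834; exp(-qT) = 1.00000000
P = K * exp(-rT) * N(-d2) - S_0 * exp(-qT) * N(-d1)
N(-d1) = 0.27261909; N(-d2) = 0.42554889
P = 0.9300 * 0.96608834 * 0.42554889 - 1.0600 * 1.00000000 * 0.27261909 = 0.0934

Answer: Price = 0.0934


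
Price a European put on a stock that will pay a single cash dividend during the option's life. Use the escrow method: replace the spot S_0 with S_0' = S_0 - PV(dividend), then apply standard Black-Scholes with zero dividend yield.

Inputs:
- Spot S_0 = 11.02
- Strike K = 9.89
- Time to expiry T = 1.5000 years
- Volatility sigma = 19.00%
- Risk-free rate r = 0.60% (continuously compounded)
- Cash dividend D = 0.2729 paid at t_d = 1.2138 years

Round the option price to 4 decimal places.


Answer: Price = 0.5514

Derivation:
PV(D) = D * exp(-r * t_d) = 0.2729 * 0.99274366 = 0.27091974
S_0' = S_0 - PV(D) = 11.0200 - 0.27091974 = 10.74908026
d1 = (ln(S_0'/K) + (r + sigma^2/2)*T) / (sigma*sqrt(T)) = 0.51297922
d2 = d1 - sigma*sqrt(T) = 0.28027770
exp(-rT) = 0.99104038
N(-d1) = 0.30398293; N(-d2) = 0.38963223
P = K * exp(-rT) * N(-d2) - S_0' * N(-d1) = 9.8900 * 0.99104038 * 0.38963223 - 10.74908026 * 0.30398293 = 0.5514


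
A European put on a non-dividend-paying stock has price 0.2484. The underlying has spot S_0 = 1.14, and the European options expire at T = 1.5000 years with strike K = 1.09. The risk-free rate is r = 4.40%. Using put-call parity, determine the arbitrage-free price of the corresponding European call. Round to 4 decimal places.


Put-call parity: C - P = S_0 * exp(-qT) - K * exp(-rT).
S_0 * exp(-qT) = 1.1400 * 1.00000000 = 1.14000000
K * exp(-rT) = 1.0900 * 0.93613086 = 1.02038264
C = P + S*exp(-qT) - K*exp(-rT)
C = 0.2484 + 1.14000000 - 1.02038264 = 0.3680

Answer: Call price = 0.3680


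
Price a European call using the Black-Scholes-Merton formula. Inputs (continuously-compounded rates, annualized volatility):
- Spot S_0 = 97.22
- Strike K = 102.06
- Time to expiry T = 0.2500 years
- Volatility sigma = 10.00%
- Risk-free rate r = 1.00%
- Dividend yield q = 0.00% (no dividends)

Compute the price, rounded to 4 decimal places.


Answer: Price = 0.4799

Derivation:
d1 = (ln(S/K) + (r - q + 0.5*sigma^2) * T) / (sigma * sqrt(T)) = -0.89668848
d2 = d1 - sigma * sqrt(T) = -0.94668848
exp(-rT) = 0.99750312; exp(-qT) = 1.00000000
C = S_0 * exp(-qT) * N(d1) - K * exp(-rT) * N(d2)
N(d1) = 0.18494258; N(d2) = 0.17189877
C = 97.2200 * 1.00000000 * 0.18494258 - 102.0600 * 0.99750312 * 0.17189877 = 0.4799


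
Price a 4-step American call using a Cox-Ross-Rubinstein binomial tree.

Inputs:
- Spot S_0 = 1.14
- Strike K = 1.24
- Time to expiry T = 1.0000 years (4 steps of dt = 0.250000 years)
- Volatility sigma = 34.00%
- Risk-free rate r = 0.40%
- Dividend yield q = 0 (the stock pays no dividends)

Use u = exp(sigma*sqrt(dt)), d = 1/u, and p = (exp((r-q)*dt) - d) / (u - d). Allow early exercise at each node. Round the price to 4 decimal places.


dt = T/N = 0.250000
u = exp(sigma*sqrt(dt)) = 1.185305; d = 1/u = 0.843665
p = (exp((r-q)*dt) - d) / (u - d) = 0.460531
Discount per step: exp(-r*dt) = 0.999000
Stock lattice S(k, i) with i counting down-moves:
  k=0: S(0,0) = 1.1400
  k=1: S(1,0) = 1.3512; S(1,1) = 0.9618
  k=2: S(2,0) = 1.6016; S(2,1) = 1.1400; S(2,2) = 0.8114
  k=3: S(3,0) = 1.8984; S(3,1) = 1.3512; S(3,2) = 0.9618; S(3,3) = 0.6846
  k=4: S(4,0) = 2.2502; S(4,1) = 1.6016; S(4,2) = 1.1400; S(4,3) = 0.8114; S(4,4) = 0.5775
Terminal payoffs V(N, i) = max(S_T - K, 0):
  V(4,0) = 1.010221; V(4,1) = 0.361640; V(4,2) = 0.000000; V(4,3) = 0.000000; V(4,4) = 0.000000
Backward induction: V(k, i) = exp(-r*dt) * [p * V(k+1, i) + (1-p) * V(k+1, i+1)]; then take max(V_cont, immediate exercise) for American.
  V(3,0) = exp(-r*dt) * [p*1.010221 + (1-p)*0.361640] = 0.659671; exercise = 0.658432; V(3,0) = max -> 0.659671
  V(3,1) = exp(-r*dt) * [p*0.361640 + (1-p)*0.000000] = 0.166380; exercise = 0.111248; V(3,1) = max -> 0.166380
  V(3,2) = exp(-r*dt) * [p*0.000000 + (1-p)*0.000000] = 0.000000; exercise = 0.000000; V(3,2) = max -> 0.000000
  V(3,3) = exp(-r*dt) * [p*0.000000 + (1-p)*0.000000] = 0.000000; exercise = 0.000000; V(3,3) = max -> 0.000000
  V(2,0) = exp(-r*dt) * [p*0.659671 + (1-p)*0.166380] = 0.393162; exercise = 0.361640; V(2,0) = max -> 0.393162
  V(2,1) = exp(-r*dt) * [p*0.166380 + (1-p)*0.000000] = 0.076546; exercise = 0.000000; V(2,1) = max -> 0.076546
  V(2,2) = exp(-r*dt) * [p*0.000000 + (1-p)*0.000000] = 0.000000; exercise = 0.000000; V(2,2) = max -> 0.000000
  V(1,0) = exp(-r*dt) * [p*0.393162 + (1-p)*0.076546] = 0.222136; exercise = 0.111248; V(1,0) = max -> 0.222136
  V(1,1) = exp(-r*dt) * [p*0.076546 + (1-p)*0.000000] = 0.035217; exercise = 0.000000; V(1,1) = max -> 0.035217
  V(0,0) = exp(-r*dt) * [p*0.222136 + (1-p)*0.035217] = 0.121177; exercise = 0.000000; V(0,0) = max -> 0.121177

Answer: Price = V(0,0) = 0.1212


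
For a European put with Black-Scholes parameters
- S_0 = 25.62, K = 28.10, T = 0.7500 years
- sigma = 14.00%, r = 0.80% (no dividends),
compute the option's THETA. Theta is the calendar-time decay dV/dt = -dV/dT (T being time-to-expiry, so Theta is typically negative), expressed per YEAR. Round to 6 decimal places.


Answer: Theta = -0.493608

Derivation:
d1 = -0.6519627280; d2 = -0.7732062846
phi(d1) = 0.3225599616; exp(-qT) = 1.0000000000; exp(-rT) = 0.9940179641
Theta = -S*exp(-qT)*phi(d1)*sigma/(2*sqrt(T)) + r*K*exp(-rT)*N(-d2) - q*S*exp(-qT)*N(-d1)
N(-d1) = 0.7427873915; N(-d2) = 0.7802998463; sqrt(T) = 0.8660254038
Term 1 = -25.6200 * 1.0000000000 * 0.3225599616 * 0.1400 / (2 * 0.8660254038) = -0.6679700533
Term 2 = 0.0080 * 28.1000 * 0.9940179641 * 0.7802998463 = 0.1743620881
Term 3 = 0 (no dividend yield, q = 0)
Theta = -0.6679700533 + (0.1743620881) + (0.0000000000) = -0.493608
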